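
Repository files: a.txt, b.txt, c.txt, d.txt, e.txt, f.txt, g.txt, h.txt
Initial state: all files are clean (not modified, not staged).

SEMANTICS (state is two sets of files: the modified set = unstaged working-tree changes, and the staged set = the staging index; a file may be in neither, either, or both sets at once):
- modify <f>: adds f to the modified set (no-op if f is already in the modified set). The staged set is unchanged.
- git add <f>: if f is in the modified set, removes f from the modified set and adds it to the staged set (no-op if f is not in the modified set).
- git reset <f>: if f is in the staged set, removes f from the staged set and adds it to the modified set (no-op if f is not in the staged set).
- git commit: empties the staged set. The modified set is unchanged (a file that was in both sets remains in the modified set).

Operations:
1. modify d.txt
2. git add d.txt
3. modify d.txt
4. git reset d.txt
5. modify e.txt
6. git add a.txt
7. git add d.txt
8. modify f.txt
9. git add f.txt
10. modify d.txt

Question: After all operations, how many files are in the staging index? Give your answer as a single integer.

Answer: 2

Derivation:
After op 1 (modify d.txt): modified={d.txt} staged={none}
After op 2 (git add d.txt): modified={none} staged={d.txt}
After op 3 (modify d.txt): modified={d.txt} staged={d.txt}
After op 4 (git reset d.txt): modified={d.txt} staged={none}
After op 5 (modify e.txt): modified={d.txt, e.txt} staged={none}
After op 6 (git add a.txt): modified={d.txt, e.txt} staged={none}
After op 7 (git add d.txt): modified={e.txt} staged={d.txt}
After op 8 (modify f.txt): modified={e.txt, f.txt} staged={d.txt}
After op 9 (git add f.txt): modified={e.txt} staged={d.txt, f.txt}
After op 10 (modify d.txt): modified={d.txt, e.txt} staged={d.txt, f.txt}
Final staged set: {d.txt, f.txt} -> count=2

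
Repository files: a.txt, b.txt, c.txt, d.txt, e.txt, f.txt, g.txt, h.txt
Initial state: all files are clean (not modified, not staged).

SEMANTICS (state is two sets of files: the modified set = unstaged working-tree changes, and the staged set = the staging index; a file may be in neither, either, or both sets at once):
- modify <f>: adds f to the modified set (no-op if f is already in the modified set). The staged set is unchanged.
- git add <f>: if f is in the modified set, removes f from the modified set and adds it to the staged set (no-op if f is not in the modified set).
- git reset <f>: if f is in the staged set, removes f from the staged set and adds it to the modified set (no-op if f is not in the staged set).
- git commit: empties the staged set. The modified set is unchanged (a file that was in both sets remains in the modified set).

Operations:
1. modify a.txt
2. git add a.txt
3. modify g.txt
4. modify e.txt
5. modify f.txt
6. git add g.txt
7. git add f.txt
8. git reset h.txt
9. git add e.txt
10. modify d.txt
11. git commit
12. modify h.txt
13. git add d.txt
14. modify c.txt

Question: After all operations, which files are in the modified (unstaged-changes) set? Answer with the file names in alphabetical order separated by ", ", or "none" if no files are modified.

Answer: c.txt, h.txt

Derivation:
After op 1 (modify a.txt): modified={a.txt} staged={none}
After op 2 (git add a.txt): modified={none} staged={a.txt}
After op 3 (modify g.txt): modified={g.txt} staged={a.txt}
After op 4 (modify e.txt): modified={e.txt, g.txt} staged={a.txt}
After op 5 (modify f.txt): modified={e.txt, f.txt, g.txt} staged={a.txt}
After op 6 (git add g.txt): modified={e.txt, f.txt} staged={a.txt, g.txt}
After op 7 (git add f.txt): modified={e.txt} staged={a.txt, f.txt, g.txt}
After op 8 (git reset h.txt): modified={e.txt} staged={a.txt, f.txt, g.txt}
After op 9 (git add e.txt): modified={none} staged={a.txt, e.txt, f.txt, g.txt}
After op 10 (modify d.txt): modified={d.txt} staged={a.txt, e.txt, f.txt, g.txt}
After op 11 (git commit): modified={d.txt} staged={none}
After op 12 (modify h.txt): modified={d.txt, h.txt} staged={none}
After op 13 (git add d.txt): modified={h.txt} staged={d.txt}
After op 14 (modify c.txt): modified={c.txt, h.txt} staged={d.txt}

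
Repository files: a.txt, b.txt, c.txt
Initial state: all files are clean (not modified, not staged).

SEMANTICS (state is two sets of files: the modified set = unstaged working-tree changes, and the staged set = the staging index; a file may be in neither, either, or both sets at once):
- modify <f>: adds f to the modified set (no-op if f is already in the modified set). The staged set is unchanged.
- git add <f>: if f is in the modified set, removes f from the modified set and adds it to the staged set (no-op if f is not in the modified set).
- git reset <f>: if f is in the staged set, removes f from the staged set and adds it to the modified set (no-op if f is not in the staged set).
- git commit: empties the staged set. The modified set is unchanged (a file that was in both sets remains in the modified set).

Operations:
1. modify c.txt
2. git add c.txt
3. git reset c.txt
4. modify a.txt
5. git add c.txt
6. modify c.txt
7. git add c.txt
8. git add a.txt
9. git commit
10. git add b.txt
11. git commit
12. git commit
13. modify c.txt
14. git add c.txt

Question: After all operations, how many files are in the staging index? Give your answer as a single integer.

Answer: 1

Derivation:
After op 1 (modify c.txt): modified={c.txt} staged={none}
After op 2 (git add c.txt): modified={none} staged={c.txt}
After op 3 (git reset c.txt): modified={c.txt} staged={none}
After op 4 (modify a.txt): modified={a.txt, c.txt} staged={none}
After op 5 (git add c.txt): modified={a.txt} staged={c.txt}
After op 6 (modify c.txt): modified={a.txt, c.txt} staged={c.txt}
After op 7 (git add c.txt): modified={a.txt} staged={c.txt}
After op 8 (git add a.txt): modified={none} staged={a.txt, c.txt}
After op 9 (git commit): modified={none} staged={none}
After op 10 (git add b.txt): modified={none} staged={none}
After op 11 (git commit): modified={none} staged={none}
After op 12 (git commit): modified={none} staged={none}
After op 13 (modify c.txt): modified={c.txt} staged={none}
After op 14 (git add c.txt): modified={none} staged={c.txt}
Final staged set: {c.txt} -> count=1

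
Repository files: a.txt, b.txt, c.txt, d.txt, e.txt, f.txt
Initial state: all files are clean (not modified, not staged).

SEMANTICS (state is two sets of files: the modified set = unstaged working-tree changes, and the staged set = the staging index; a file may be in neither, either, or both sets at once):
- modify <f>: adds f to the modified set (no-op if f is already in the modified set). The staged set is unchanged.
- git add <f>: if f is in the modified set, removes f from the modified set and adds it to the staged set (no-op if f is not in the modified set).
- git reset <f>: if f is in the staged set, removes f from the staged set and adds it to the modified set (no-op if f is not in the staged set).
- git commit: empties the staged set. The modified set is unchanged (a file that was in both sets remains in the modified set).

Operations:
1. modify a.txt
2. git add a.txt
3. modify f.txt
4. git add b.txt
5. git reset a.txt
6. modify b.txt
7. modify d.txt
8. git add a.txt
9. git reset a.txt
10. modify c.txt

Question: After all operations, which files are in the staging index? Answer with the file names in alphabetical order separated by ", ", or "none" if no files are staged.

Answer: none

Derivation:
After op 1 (modify a.txt): modified={a.txt} staged={none}
After op 2 (git add a.txt): modified={none} staged={a.txt}
After op 3 (modify f.txt): modified={f.txt} staged={a.txt}
After op 4 (git add b.txt): modified={f.txt} staged={a.txt}
After op 5 (git reset a.txt): modified={a.txt, f.txt} staged={none}
After op 6 (modify b.txt): modified={a.txt, b.txt, f.txt} staged={none}
After op 7 (modify d.txt): modified={a.txt, b.txt, d.txt, f.txt} staged={none}
After op 8 (git add a.txt): modified={b.txt, d.txt, f.txt} staged={a.txt}
After op 9 (git reset a.txt): modified={a.txt, b.txt, d.txt, f.txt} staged={none}
After op 10 (modify c.txt): modified={a.txt, b.txt, c.txt, d.txt, f.txt} staged={none}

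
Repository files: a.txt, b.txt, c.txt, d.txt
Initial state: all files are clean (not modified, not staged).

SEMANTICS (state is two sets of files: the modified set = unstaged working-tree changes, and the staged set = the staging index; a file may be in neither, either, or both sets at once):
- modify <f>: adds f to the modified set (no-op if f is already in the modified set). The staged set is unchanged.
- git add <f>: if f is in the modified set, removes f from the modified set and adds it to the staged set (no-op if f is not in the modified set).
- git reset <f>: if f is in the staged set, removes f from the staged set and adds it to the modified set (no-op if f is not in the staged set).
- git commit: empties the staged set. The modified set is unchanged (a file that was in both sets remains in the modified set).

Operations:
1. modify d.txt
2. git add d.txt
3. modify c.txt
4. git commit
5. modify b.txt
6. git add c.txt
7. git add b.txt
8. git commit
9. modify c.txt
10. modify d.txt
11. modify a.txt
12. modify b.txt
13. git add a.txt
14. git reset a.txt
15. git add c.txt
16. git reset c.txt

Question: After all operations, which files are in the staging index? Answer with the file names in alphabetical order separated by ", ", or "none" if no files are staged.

After op 1 (modify d.txt): modified={d.txt} staged={none}
After op 2 (git add d.txt): modified={none} staged={d.txt}
After op 3 (modify c.txt): modified={c.txt} staged={d.txt}
After op 4 (git commit): modified={c.txt} staged={none}
After op 5 (modify b.txt): modified={b.txt, c.txt} staged={none}
After op 6 (git add c.txt): modified={b.txt} staged={c.txt}
After op 7 (git add b.txt): modified={none} staged={b.txt, c.txt}
After op 8 (git commit): modified={none} staged={none}
After op 9 (modify c.txt): modified={c.txt} staged={none}
After op 10 (modify d.txt): modified={c.txt, d.txt} staged={none}
After op 11 (modify a.txt): modified={a.txt, c.txt, d.txt} staged={none}
After op 12 (modify b.txt): modified={a.txt, b.txt, c.txt, d.txt} staged={none}
After op 13 (git add a.txt): modified={b.txt, c.txt, d.txt} staged={a.txt}
After op 14 (git reset a.txt): modified={a.txt, b.txt, c.txt, d.txt} staged={none}
After op 15 (git add c.txt): modified={a.txt, b.txt, d.txt} staged={c.txt}
After op 16 (git reset c.txt): modified={a.txt, b.txt, c.txt, d.txt} staged={none}

Answer: none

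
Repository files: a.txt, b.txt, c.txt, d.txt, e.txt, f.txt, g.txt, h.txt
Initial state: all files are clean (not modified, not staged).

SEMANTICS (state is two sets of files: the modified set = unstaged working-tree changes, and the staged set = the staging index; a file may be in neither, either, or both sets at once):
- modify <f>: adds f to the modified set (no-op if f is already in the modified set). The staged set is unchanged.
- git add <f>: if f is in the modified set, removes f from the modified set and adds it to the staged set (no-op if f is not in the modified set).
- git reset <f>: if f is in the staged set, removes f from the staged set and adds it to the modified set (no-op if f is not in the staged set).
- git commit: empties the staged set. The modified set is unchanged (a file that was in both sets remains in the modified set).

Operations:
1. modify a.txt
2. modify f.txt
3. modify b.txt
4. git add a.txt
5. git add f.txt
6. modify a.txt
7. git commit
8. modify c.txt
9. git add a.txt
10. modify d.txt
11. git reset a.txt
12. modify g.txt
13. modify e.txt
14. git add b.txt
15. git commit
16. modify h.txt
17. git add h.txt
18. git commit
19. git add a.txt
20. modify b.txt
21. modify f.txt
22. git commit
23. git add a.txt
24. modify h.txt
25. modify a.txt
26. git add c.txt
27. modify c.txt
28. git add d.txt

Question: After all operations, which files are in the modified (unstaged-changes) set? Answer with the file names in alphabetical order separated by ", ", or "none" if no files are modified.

After op 1 (modify a.txt): modified={a.txt} staged={none}
After op 2 (modify f.txt): modified={a.txt, f.txt} staged={none}
After op 3 (modify b.txt): modified={a.txt, b.txt, f.txt} staged={none}
After op 4 (git add a.txt): modified={b.txt, f.txt} staged={a.txt}
After op 5 (git add f.txt): modified={b.txt} staged={a.txt, f.txt}
After op 6 (modify a.txt): modified={a.txt, b.txt} staged={a.txt, f.txt}
After op 7 (git commit): modified={a.txt, b.txt} staged={none}
After op 8 (modify c.txt): modified={a.txt, b.txt, c.txt} staged={none}
After op 9 (git add a.txt): modified={b.txt, c.txt} staged={a.txt}
After op 10 (modify d.txt): modified={b.txt, c.txt, d.txt} staged={a.txt}
After op 11 (git reset a.txt): modified={a.txt, b.txt, c.txt, d.txt} staged={none}
After op 12 (modify g.txt): modified={a.txt, b.txt, c.txt, d.txt, g.txt} staged={none}
After op 13 (modify e.txt): modified={a.txt, b.txt, c.txt, d.txt, e.txt, g.txt} staged={none}
After op 14 (git add b.txt): modified={a.txt, c.txt, d.txt, e.txt, g.txt} staged={b.txt}
After op 15 (git commit): modified={a.txt, c.txt, d.txt, e.txt, g.txt} staged={none}
After op 16 (modify h.txt): modified={a.txt, c.txt, d.txt, e.txt, g.txt, h.txt} staged={none}
After op 17 (git add h.txt): modified={a.txt, c.txt, d.txt, e.txt, g.txt} staged={h.txt}
After op 18 (git commit): modified={a.txt, c.txt, d.txt, e.txt, g.txt} staged={none}
After op 19 (git add a.txt): modified={c.txt, d.txt, e.txt, g.txt} staged={a.txt}
After op 20 (modify b.txt): modified={b.txt, c.txt, d.txt, e.txt, g.txt} staged={a.txt}
After op 21 (modify f.txt): modified={b.txt, c.txt, d.txt, e.txt, f.txt, g.txt} staged={a.txt}
After op 22 (git commit): modified={b.txt, c.txt, d.txt, e.txt, f.txt, g.txt} staged={none}
After op 23 (git add a.txt): modified={b.txt, c.txt, d.txt, e.txt, f.txt, g.txt} staged={none}
After op 24 (modify h.txt): modified={b.txt, c.txt, d.txt, e.txt, f.txt, g.txt, h.txt} staged={none}
After op 25 (modify a.txt): modified={a.txt, b.txt, c.txt, d.txt, e.txt, f.txt, g.txt, h.txt} staged={none}
After op 26 (git add c.txt): modified={a.txt, b.txt, d.txt, e.txt, f.txt, g.txt, h.txt} staged={c.txt}
After op 27 (modify c.txt): modified={a.txt, b.txt, c.txt, d.txt, e.txt, f.txt, g.txt, h.txt} staged={c.txt}
After op 28 (git add d.txt): modified={a.txt, b.txt, c.txt, e.txt, f.txt, g.txt, h.txt} staged={c.txt, d.txt}

Answer: a.txt, b.txt, c.txt, e.txt, f.txt, g.txt, h.txt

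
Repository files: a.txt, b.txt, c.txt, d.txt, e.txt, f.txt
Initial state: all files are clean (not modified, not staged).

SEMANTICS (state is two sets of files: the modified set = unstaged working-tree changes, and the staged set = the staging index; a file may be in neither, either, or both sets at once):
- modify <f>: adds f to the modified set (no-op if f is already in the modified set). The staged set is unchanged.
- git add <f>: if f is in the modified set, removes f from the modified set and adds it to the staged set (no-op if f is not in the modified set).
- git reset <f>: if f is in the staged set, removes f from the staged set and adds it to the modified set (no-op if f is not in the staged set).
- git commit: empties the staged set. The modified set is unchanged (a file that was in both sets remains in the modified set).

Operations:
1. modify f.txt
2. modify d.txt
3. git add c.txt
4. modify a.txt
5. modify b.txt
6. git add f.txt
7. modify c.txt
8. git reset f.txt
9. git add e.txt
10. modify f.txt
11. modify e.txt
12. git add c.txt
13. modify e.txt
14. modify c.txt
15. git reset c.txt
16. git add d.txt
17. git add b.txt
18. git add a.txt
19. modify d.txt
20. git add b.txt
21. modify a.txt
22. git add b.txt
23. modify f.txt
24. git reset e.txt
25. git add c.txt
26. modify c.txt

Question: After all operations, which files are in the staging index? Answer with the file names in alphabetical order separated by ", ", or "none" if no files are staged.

After op 1 (modify f.txt): modified={f.txt} staged={none}
After op 2 (modify d.txt): modified={d.txt, f.txt} staged={none}
After op 3 (git add c.txt): modified={d.txt, f.txt} staged={none}
After op 4 (modify a.txt): modified={a.txt, d.txt, f.txt} staged={none}
After op 5 (modify b.txt): modified={a.txt, b.txt, d.txt, f.txt} staged={none}
After op 6 (git add f.txt): modified={a.txt, b.txt, d.txt} staged={f.txt}
After op 7 (modify c.txt): modified={a.txt, b.txt, c.txt, d.txt} staged={f.txt}
After op 8 (git reset f.txt): modified={a.txt, b.txt, c.txt, d.txt, f.txt} staged={none}
After op 9 (git add e.txt): modified={a.txt, b.txt, c.txt, d.txt, f.txt} staged={none}
After op 10 (modify f.txt): modified={a.txt, b.txt, c.txt, d.txt, f.txt} staged={none}
After op 11 (modify e.txt): modified={a.txt, b.txt, c.txt, d.txt, e.txt, f.txt} staged={none}
After op 12 (git add c.txt): modified={a.txt, b.txt, d.txt, e.txt, f.txt} staged={c.txt}
After op 13 (modify e.txt): modified={a.txt, b.txt, d.txt, e.txt, f.txt} staged={c.txt}
After op 14 (modify c.txt): modified={a.txt, b.txt, c.txt, d.txt, e.txt, f.txt} staged={c.txt}
After op 15 (git reset c.txt): modified={a.txt, b.txt, c.txt, d.txt, e.txt, f.txt} staged={none}
After op 16 (git add d.txt): modified={a.txt, b.txt, c.txt, e.txt, f.txt} staged={d.txt}
After op 17 (git add b.txt): modified={a.txt, c.txt, e.txt, f.txt} staged={b.txt, d.txt}
After op 18 (git add a.txt): modified={c.txt, e.txt, f.txt} staged={a.txt, b.txt, d.txt}
After op 19 (modify d.txt): modified={c.txt, d.txt, e.txt, f.txt} staged={a.txt, b.txt, d.txt}
After op 20 (git add b.txt): modified={c.txt, d.txt, e.txt, f.txt} staged={a.txt, b.txt, d.txt}
After op 21 (modify a.txt): modified={a.txt, c.txt, d.txt, e.txt, f.txt} staged={a.txt, b.txt, d.txt}
After op 22 (git add b.txt): modified={a.txt, c.txt, d.txt, e.txt, f.txt} staged={a.txt, b.txt, d.txt}
After op 23 (modify f.txt): modified={a.txt, c.txt, d.txt, e.txt, f.txt} staged={a.txt, b.txt, d.txt}
After op 24 (git reset e.txt): modified={a.txt, c.txt, d.txt, e.txt, f.txt} staged={a.txt, b.txt, d.txt}
After op 25 (git add c.txt): modified={a.txt, d.txt, e.txt, f.txt} staged={a.txt, b.txt, c.txt, d.txt}
After op 26 (modify c.txt): modified={a.txt, c.txt, d.txt, e.txt, f.txt} staged={a.txt, b.txt, c.txt, d.txt}

Answer: a.txt, b.txt, c.txt, d.txt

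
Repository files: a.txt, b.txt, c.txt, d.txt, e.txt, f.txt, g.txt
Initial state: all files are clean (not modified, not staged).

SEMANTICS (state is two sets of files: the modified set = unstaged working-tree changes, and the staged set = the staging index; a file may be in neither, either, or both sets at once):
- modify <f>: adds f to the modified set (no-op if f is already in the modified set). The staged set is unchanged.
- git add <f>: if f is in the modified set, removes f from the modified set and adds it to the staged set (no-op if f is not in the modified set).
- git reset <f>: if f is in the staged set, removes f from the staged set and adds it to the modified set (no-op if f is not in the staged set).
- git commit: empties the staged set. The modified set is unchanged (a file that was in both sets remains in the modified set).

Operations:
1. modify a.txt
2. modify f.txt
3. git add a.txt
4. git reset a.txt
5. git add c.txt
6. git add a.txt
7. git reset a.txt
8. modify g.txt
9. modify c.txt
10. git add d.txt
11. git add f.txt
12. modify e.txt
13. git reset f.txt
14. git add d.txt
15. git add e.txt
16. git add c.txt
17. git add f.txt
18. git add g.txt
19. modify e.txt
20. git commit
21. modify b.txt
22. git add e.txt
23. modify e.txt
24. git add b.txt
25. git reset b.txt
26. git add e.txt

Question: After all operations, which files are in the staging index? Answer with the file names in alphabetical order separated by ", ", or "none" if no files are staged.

Answer: e.txt

Derivation:
After op 1 (modify a.txt): modified={a.txt} staged={none}
After op 2 (modify f.txt): modified={a.txt, f.txt} staged={none}
After op 3 (git add a.txt): modified={f.txt} staged={a.txt}
After op 4 (git reset a.txt): modified={a.txt, f.txt} staged={none}
After op 5 (git add c.txt): modified={a.txt, f.txt} staged={none}
After op 6 (git add a.txt): modified={f.txt} staged={a.txt}
After op 7 (git reset a.txt): modified={a.txt, f.txt} staged={none}
After op 8 (modify g.txt): modified={a.txt, f.txt, g.txt} staged={none}
After op 9 (modify c.txt): modified={a.txt, c.txt, f.txt, g.txt} staged={none}
After op 10 (git add d.txt): modified={a.txt, c.txt, f.txt, g.txt} staged={none}
After op 11 (git add f.txt): modified={a.txt, c.txt, g.txt} staged={f.txt}
After op 12 (modify e.txt): modified={a.txt, c.txt, e.txt, g.txt} staged={f.txt}
After op 13 (git reset f.txt): modified={a.txt, c.txt, e.txt, f.txt, g.txt} staged={none}
After op 14 (git add d.txt): modified={a.txt, c.txt, e.txt, f.txt, g.txt} staged={none}
After op 15 (git add e.txt): modified={a.txt, c.txt, f.txt, g.txt} staged={e.txt}
After op 16 (git add c.txt): modified={a.txt, f.txt, g.txt} staged={c.txt, e.txt}
After op 17 (git add f.txt): modified={a.txt, g.txt} staged={c.txt, e.txt, f.txt}
After op 18 (git add g.txt): modified={a.txt} staged={c.txt, e.txt, f.txt, g.txt}
After op 19 (modify e.txt): modified={a.txt, e.txt} staged={c.txt, e.txt, f.txt, g.txt}
After op 20 (git commit): modified={a.txt, e.txt} staged={none}
After op 21 (modify b.txt): modified={a.txt, b.txt, e.txt} staged={none}
After op 22 (git add e.txt): modified={a.txt, b.txt} staged={e.txt}
After op 23 (modify e.txt): modified={a.txt, b.txt, e.txt} staged={e.txt}
After op 24 (git add b.txt): modified={a.txt, e.txt} staged={b.txt, e.txt}
After op 25 (git reset b.txt): modified={a.txt, b.txt, e.txt} staged={e.txt}
After op 26 (git add e.txt): modified={a.txt, b.txt} staged={e.txt}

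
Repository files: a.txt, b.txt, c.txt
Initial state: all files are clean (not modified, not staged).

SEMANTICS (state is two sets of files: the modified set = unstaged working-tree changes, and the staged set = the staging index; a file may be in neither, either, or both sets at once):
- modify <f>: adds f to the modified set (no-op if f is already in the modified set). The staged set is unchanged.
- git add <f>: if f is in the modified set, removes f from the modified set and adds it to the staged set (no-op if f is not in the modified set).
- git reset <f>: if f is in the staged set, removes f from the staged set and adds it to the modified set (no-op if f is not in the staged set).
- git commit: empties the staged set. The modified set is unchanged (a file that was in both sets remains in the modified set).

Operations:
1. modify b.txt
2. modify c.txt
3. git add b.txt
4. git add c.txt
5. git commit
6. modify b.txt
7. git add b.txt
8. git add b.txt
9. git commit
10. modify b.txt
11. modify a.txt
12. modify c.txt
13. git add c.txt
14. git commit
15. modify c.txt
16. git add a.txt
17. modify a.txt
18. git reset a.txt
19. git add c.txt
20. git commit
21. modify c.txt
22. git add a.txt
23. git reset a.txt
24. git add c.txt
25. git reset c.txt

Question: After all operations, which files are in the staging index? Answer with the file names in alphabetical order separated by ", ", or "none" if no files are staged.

After op 1 (modify b.txt): modified={b.txt} staged={none}
After op 2 (modify c.txt): modified={b.txt, c.txt} staged={none}
After op 3 (git add b.txt): modified={c.txt} staged={b.txt}
After op 4 (git add c.txt): modified={none} staged={b.txt, c.txt}
After op 5 (git commit): modified={none} staged={none}
After op 6 (modify b.txt): modified={b.txt} staged={none}
After op 7 (git add b.txt): modified={none} staged={b.txt}
After op 8 (git add b.txt): modified={none} staged={b.txt}
After op 9 (git commit): modified={none} staged={none}
After op 10 (modify b.txt): modified={b.txt} staged={none}
After op 11 (modify a.txt): modified={a.txt, b.txt} staged={none}
After op 12 (modify c.txt): modified={a.txt, b.txt, c.txt} staged={none}
After op 13 (git add c.txt): modified={a.txt, b.txt} staged={c.txt}
After op 14 (git commit): modified={a.txt, b.txt} staged={none}
After op 15 (modify c.txt): modified={a.txt, b.txt, c.txt} staged={none}
After op 16 (git add a.txt): modified={b.txt, c.txt} staged={a.txt}
After op 17 (modify a.txt): modified={a.txt, b.txt, c.txt} staged={a.txt}
After op 18 (git reset a.txt): modified={a.txt, b.txt, c.txt} staged={none}
After op 19 (git add c.txt): modified={a.txt, b.txt} staged={c.txt}
After op 20 (git commit): modified={a.txt, b.txt} staged={none}
After op 21 (modify c.txt): modified={a.txt, b.txt, c.txt} staged={none}
After op 22 (git add a.txt): modified={b.txt, c.txt} staged={a.txt}
After op 23 (git reset a.txt): modified={a.txt, b.txt, c.txt} staged={none}
After op 24 (git add c.txt): modified={a.txt, b.txt} staged={c.txt}
After op 25 (git reset c.txt): modified={a.txt, b.txt, c.txt} staged={none}

Answer: none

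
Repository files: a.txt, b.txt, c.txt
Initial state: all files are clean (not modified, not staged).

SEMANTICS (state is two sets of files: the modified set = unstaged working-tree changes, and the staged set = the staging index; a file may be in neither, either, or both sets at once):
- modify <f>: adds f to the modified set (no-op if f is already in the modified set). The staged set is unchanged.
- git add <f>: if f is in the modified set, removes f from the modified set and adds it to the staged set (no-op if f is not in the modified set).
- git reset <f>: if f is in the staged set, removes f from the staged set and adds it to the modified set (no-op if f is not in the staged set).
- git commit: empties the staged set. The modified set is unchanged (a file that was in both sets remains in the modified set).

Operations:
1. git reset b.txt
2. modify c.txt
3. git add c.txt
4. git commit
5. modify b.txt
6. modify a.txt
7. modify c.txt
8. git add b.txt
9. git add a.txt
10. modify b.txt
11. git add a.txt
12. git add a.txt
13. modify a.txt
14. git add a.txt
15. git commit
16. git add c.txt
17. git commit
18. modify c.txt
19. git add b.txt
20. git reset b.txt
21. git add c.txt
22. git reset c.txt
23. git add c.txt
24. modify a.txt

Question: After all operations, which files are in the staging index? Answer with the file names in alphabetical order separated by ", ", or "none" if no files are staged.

After op 1 (git reset b.txt): modified={none} staged={none}
After op 2 (modify c.txt): modified={c.txt} staged={none}
After op 3 (git add c.txt): modified={none} staged={c.txt}
After op 4 (git commit): modified={none} staged={none}
After op 5 (modify b.txt): modified={b.txt} staged={none}
After op 6 (modify a.txt): modified={a.txt, b.txt} staged={none}
After op 7 (modify c.txt): modified={a.txt, b.txt, c.txt} staged={none}
After op 8 (git add b.txt): modified={a.txt, c.txt} staged={b.txt}
After op 9 (git add a.txt): modified={c.txt} staged={a.txt, b.txt}
After op 10 (modify b.txt): modified={b.txt, c.txt} staged={a.txt, b.txt}
After op 11 (git add a.txt): modified={b.txt, c.txt} staged={a.txt, b.txt}
After op 12 (git add a.txt): modified={b.txt, c.txt} staged={a.txt, b.txt}
After op 13 (modify a.txt): modified={a.txt, b.txt, c.txt} staged={a.txt, b.txt}
After op 14 (git add a.txt): modified={b.txt, c.txt} staged={a.txt, b.txt}
After op 15 (git commit): modified={b.txt, c.txt} staged={none}
After op 16 (git add c.txt): modified={b.txt} staged={c.txt}
After op 17 (git commit): modified={b.txt} staged={none}
After op 18 (modify c.txt): modified={b.txt, c.txt} staged={none}
After op 19 (git add b.txt): modified={c.txt} staged={b.txt}
After op 20 (git reset b.txt): modified={b.txt, c.txt} staged={none}
After op 21 (git add c.txt): modified={b.txt} staged={c.txt}
After op 22 (git reset c.txt): modified={b.txt, c.txt} staged={none}
After op 23 (git add c.txt): modified={b.txt} staged={c.txt}
After op 24 (modify a.txt): modified={a.txt, b.txt} staged={c.txt}

Answer: c.txt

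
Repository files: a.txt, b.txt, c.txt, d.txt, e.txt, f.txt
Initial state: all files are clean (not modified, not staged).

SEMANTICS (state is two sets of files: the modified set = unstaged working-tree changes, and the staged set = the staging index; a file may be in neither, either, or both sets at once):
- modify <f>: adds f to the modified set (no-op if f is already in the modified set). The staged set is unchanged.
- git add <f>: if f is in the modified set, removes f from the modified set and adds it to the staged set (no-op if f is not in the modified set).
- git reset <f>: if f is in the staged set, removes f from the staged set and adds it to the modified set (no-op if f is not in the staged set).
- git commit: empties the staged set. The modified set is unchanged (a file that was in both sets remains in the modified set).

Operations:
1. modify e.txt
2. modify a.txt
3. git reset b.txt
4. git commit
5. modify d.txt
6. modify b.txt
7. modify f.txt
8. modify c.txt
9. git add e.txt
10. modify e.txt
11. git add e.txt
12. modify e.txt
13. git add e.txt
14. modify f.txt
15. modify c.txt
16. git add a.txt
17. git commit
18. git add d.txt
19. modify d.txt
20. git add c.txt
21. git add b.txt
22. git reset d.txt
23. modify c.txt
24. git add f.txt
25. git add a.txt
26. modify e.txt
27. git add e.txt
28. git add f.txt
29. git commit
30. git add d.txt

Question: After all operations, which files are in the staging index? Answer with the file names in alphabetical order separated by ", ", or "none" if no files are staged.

After op 1 (modify e.txt): modified={e.txt} staged={none}
After op 2 (modify a.txt): modified={a.txt, e.txt} staged={none}
After op 3 (git reset b.txt): modified={a.txt, e.txt} staged={none}
After op 4 (git commit): modified={a.txt, e.txt} staged={none}
After op 5 (modify d.txt): modified={a.txt, d.txt, e.txt} staged={none}
After op 6 (modify b.txt): modified={a.txt, b.txt, d.txt, e.txt} staged={none}
After op 7 (modify f.txt): modified={a.txt, b.txt, d.txt, e.txt, f.txt} staged={none}
After op 8 (modify c.txt): modified={a.txt, b.txt, c.txt, d.txt, e.txt, f.txt} staged={none}
After op 9 (git add e.txt): modified={a.txt, b.txt, c.txt, d.txt, f.txt} staged={e.txt}
After op 10 (modify e.txt): modified={a.txt, b.txt, c.txt, d.txt, e.txt, f.txt} staged={e.txt}
After op 11 (git add e.txt): modified={a.txt, b.txt, c.txt, d.txt, f.txt} staged={e.txt}
After op 12 (modify e.txt): modified={a.txt, b.txt, c.txt, d.txt, e.txt, f.txt} staged={e.txt}
After op 13 (git add e.txt): modified={a.txt, b.txt, c.txt, d.txt, f.txt} staged={e.txt}
After op 14 (modify f.txt): modified={a.txt, b.txt, c.txt, d.txt, f.txt} staged={e.txt}
After op 15 (modify c.txt): modified={a.txt, b.txt, c.txt, d.txt, f.txt} staged={e.txt}
After op 16 (git add a.txt): modified={b.txt, c.txt, d.txt, f.txt} staged={a.txt, e.txt}
After op 17 (git commit): modified={b.txt, c.txt, d.txt, f.txt} staged={none}
After op 18 (git add d.txt): modified={b.txt, c.txt, f.txt} staged={d.txt}
After op 19 (modify d.txt): modified={b.txt, c.txt, d.txt, f.txt} staged={d.txt}
After op 20 (git add c.txt): modified={b.txt, d.txt, f.txt} staged={c.txt, d.txt}
After op 21 (git add b.txt): modified={d.txt, f.txt} staged={b.txt, c.txt, d.txt}
After op 22 (git reset d.txt): modified={d.txt, f.txt} staged={b.txt, c.txt}
After op 23 (modify c.txt): modified={c.txt, d.txt, f.txt} staged={b.txt, c.txt}
After op 24 (git add f.txt): modified={c.txt, d.txt} staged={b.txt, c.txt, f.txt}
After op 25 (git add a.txt): modified={c.txt, d.txt} staged={b.txt, c.txt, f.txt}
After op 26 (modify e.txt): modified={c.txt, d.txt, e.txt} staged={b.txt, c.txt, f.txt}
After op 27 (git add e.txt): modified={c.txt, d.txt} staged={b.txt, c.txt, e.txt, f.txt}
After op 28 (git add f.txt): modified={c.txt, d.txt} staged={b.txt, c.txt, e.txt, f.txt}
After op 29 (git commit): modified={c.txt, d.txt} staged={none}
After op 30 (git add d.txt): modified={c.txt} staged={d.txt}

Answer: d.txt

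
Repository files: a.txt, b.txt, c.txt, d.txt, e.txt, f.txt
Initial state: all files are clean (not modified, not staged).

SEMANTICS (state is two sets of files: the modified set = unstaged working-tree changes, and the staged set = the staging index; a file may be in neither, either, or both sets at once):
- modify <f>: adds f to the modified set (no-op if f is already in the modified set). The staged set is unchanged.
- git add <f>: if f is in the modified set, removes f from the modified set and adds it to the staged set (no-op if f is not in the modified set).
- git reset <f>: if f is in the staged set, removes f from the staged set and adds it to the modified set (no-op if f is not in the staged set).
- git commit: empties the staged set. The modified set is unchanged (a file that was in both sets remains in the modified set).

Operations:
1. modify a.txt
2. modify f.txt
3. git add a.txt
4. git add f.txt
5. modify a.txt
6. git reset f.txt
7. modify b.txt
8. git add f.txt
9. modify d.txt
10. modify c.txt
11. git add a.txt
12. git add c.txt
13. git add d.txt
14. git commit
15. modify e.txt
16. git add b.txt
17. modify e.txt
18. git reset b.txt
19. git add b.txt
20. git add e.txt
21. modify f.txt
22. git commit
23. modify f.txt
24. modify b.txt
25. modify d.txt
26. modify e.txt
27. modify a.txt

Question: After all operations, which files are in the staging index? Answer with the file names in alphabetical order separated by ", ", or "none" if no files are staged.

After op 1 (modify a.txt): modified={a.txt} staged={none}
After op 2 (modify f.txt): modified={a.txt, f.txt} staged={none}
After op 3 (git add a.txt): modified={f.txt} staged={a.txt}
After op 4 (git add f.txt): modified={none} staged={a.txt, f.txt}
After op 5 (modify a.txt): modified={a.txt} staged={a.txt, f.txt}
After op 6 (git reset f.txt): modified={a.txt, f.txt} staged={a.txt}
After op 7 (modify b.txt): modified={a.txt, b.txt, f.txt} staged={a.txt}
After op 8 (git add f.txt): modified={a.txt, b.txt} staged={a.txt, f.txt}
After op 9 (modify d.txt): modified={a.txt, b.txt, d.txt} staged={a.txt, f.txt}
After op 10 (modify c.txt): modified={a.txt, b.txt, c.txt, d.txt} staged={a.txt, f.txt}
After op 11 (git add a.txt): modified={b.txt, c.txt, d.txt} staged={a.txt, f.txt}
After op 12 (git add c.txt): modified={b.txt, d.txt} staged={a.txt, c.txt, f.txt}
After op 13 (git add d.txt): modified={b.txt} staged={a.txt, c.txt, d.txt, f.txt}
After op 14 (git commit): modified={b.txt} staged={none}
After op 15 (modify e.txt): modified={b.txt, e.txt} staged={none}
After op 16 (git add b.txt): modified={e.txt} staged={b.txt}
After op 17 (modify e.txt): modified={e.txt} staged={b.txt}
After op 18 (git reset b.txt): modified={b.txt, e.txt} staged={none}
After op 19 (git add b.txt): modified={e.txt} staged={b.txt}
After op 20 (git add e.txt): modified={none} staged={b.txt, e.txt}
After op 21 (modify f.txt): modified={f.txt} staged={b.txt, e.txt}
After op 22 (git commit): modified={f.txt} staged={none}
After op 23 (modify f.txt): modified={f.txt} staged={none}
After op 24 (modify b.txt): modified={b.txt, f.txt} staged={none}
After op 25 (modify d.txt): modified={b.txt, d.txt, f.txt} staged={none}
After op 26 (modify e.txt): modified={b.txt, d.txt, e.txt, f.txt} staged={none}
After op 27 (modify a.txt): modified={a.txt, b.txt, d.txt, e.txt, f.txt} staged={none}

Answer: none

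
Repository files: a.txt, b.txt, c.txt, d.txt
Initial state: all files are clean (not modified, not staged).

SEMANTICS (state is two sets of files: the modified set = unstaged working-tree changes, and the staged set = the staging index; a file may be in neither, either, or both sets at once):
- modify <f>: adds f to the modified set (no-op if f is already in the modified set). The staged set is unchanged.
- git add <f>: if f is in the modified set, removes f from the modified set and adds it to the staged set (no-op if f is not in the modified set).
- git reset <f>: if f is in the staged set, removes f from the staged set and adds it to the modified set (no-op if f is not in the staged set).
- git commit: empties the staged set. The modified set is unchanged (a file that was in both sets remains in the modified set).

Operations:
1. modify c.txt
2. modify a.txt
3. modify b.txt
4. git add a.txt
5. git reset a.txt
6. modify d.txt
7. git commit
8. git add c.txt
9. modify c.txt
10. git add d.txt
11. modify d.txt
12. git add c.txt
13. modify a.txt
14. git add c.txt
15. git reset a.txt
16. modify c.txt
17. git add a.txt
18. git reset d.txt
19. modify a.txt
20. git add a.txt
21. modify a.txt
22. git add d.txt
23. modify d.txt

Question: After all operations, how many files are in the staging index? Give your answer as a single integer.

After op 1 (modify c.txt): modified={c.txt} staged={none}
After op 2 (modify a.txt): modified={a.txt, c.txt} staged={none}
After op 3 (modify b.txt): modified={a.txt, b.txt, c.txt} staged={none}
After op 4 (git add a.txt): modified={b.txt, c.txt} staged={a.txt}
After op 5 (git reset a.txt): modified={a.txt, b.txt, c.txt} staged={none}
After op 6 (modify d.txt): modified={a.txt, b.txt, c.txt, d.txt} staged={none}
After op 7 (git commit): modified={a.txt, b.txt, c.txt, d.txt} staged={none}
After op 8 (git add c.txt): modified={a.txt, b.txt, d.txt} staged={c.txt}
After op 9 (modify c.txt): modified={a.txt, b.txt, c.txt, d.txt} staged={c.txt}
After op 10 (git add d.txt): modified={a.txt, b.txt, c.txt} staged={c.txt, d.txt}
After op 11 (modify d.txt): modified={a.txt, b.txt, c.txt, d.txt} staged={c.txt, d.txt}
After op 12 (git add c.txt): modified={a.txt, b.txt, d.txt} staged={c.txt, d.txt}
After op 13 (modify a.txt): modified={a.txt, b.txt, d.txt} staged={c.txt, d.txt}
After op 14 (git add c.txt): modified={a.txt, b.txt, d.txt} staged={c.txt, d.txt}
After op 15 (git reset a.txt): modified={a.txt, b.txt, d.txt} staged={c.txt, d.txt}
After op 16 (modify c.txt): modified={a.txt, b.txt, c.txt, d.txt} staged={c.txt, d.txt}
After op 17 (git add a.txt): modified={b.txt, c.txt, d.txt} staged={a.txt, c.txt, d.txt}
After op 18 (git reset d.txt): modified={b.txt, c.txt, d.txt} staged={a.txt, c.txt}
After op 19 (modify a.txt): modified={a.txt, b.txt, c.txt, d.txt} staged={a.txt, c.txt}
After op 20 (git add a.txt): modified={b.txt, c.txt, d.txt} staged={a.txt, c.txt}
After op 21 (modify a.txt): modified={a.txt, b.txt, c.txt, d.txt} staged={a.txt, c.txt}
After op 22 (git add d.txt): modified={a.txt, b.txt, c.txt} staged={a.txt, c.txt, d.txt}
After op 23 (modify d.txt): modified={a.txt, b.txt, c.txt, d.txt} staged={a.txt, c.txt, d.txt}
Final staged set: {a.txt, c.txt, d.txt} -> count=3

Answer: 3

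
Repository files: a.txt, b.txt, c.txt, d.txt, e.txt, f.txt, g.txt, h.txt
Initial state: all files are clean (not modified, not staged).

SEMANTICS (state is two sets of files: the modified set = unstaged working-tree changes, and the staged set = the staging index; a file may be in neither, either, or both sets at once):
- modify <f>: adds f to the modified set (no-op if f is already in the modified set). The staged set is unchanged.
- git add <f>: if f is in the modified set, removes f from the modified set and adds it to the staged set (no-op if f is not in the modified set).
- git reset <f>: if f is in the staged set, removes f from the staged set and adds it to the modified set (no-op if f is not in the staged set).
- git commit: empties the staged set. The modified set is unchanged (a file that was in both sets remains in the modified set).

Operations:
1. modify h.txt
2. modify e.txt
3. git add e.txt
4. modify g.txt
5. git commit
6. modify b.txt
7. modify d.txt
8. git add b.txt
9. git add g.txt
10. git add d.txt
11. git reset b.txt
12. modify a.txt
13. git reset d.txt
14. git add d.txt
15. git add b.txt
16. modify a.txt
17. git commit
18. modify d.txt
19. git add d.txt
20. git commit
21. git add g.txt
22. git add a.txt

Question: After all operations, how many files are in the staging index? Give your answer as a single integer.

Answer: 1

Derivation:
After op 1 (modify h.txt): modified={h.txt} staged={none}
After op 2 (modify e.txt): modified={e.txt, h.txt} staged={none}
After op 3 (git add e.txt): modified={h.txt} staged={e.txt}
After op 4 (modify g.txt): modified={g.txt, h.txt} staged={e.txt}
After op 5 (git commit): modified={g.txt, h.txt} staged={none}
After op 6 (modify b.txt): modified={b.txt, g.txt, h.txt} staged={none}
After op 7 (modify d.txt): modified={b.txt, d.txt, g.txt, h.txt} staged={none}
After op 8 (git add b.txt): modified={d.txt, g.txt, h.txt} staged={b.txt}
After op 9 (git add g.txt): modified={d.txt, h.txt} staged={b.txt, g.txt}
After op 10 (git add d.txt): modified={h.txt} staged={b.txt, d.txt, g.txt}
After op 11 (git reset b.txt): modified={b.txt, h.txt} staged={d.txt, g.txt}
After op 12 (modify a.txt): modified={a.txt, b.txt, h.txt} staged={d.txt, g.txt}
After op 13 (git reset d.txt): modified={a.txt, b.txt, d.txt, h.txt} staged={g.txt}
After op 14 (git add d.txt): modified={a.txt, b.txt, h.txt} staged={d.txt, g.txt}
After op 15 (git add b.txt): modified={a.txt, h.txt} staged={b.txt, d.txt, g.txt}
After op 16 (modify a.txt): modified={a.txt, h.txt} staged={b.txt, d.txt, g.txt}
After op 17 (git commit): modified={a.txt, h.txt} staged={none}
After op 18 (modify d.txt): modified={a.txt, d.txt, h.txt} staged={none}
After op 19 (git add d.txt): modified={a.txt, h.txt} staged={d.txt}
After op 20 (git commit): modified={a.txt, h.txt} staged={none}
After op 21 (git add g.txt): modified={a.txt, h.txt} staged={none}
After op 22 (git add a.txt): modified={h.txt} staged={a.txt}
Final staged set: {a.txt} -> count=1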